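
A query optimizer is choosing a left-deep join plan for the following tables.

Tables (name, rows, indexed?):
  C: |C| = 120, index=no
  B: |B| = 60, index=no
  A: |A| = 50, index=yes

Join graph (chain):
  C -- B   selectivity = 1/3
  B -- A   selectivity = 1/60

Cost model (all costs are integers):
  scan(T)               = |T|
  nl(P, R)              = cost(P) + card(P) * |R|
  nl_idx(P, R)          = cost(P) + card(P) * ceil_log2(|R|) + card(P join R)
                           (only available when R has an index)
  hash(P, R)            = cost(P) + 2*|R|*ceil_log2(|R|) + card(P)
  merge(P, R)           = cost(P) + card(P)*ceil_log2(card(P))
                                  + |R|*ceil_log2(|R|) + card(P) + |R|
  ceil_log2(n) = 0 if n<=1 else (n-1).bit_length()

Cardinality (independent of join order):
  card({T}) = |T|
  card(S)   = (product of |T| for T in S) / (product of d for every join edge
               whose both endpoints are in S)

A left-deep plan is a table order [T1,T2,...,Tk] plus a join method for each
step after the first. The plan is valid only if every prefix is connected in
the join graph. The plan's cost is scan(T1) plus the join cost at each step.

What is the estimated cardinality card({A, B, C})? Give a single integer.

2000

Tables in S: A(50), B(60), C(120)
Edges inside S: C-B(d=3), B-A(d=60)
numerator = 50 * 60 * 120 = 360000
denominator = 3 * 60 = 180
card(S) = 360000 / 180 = 2000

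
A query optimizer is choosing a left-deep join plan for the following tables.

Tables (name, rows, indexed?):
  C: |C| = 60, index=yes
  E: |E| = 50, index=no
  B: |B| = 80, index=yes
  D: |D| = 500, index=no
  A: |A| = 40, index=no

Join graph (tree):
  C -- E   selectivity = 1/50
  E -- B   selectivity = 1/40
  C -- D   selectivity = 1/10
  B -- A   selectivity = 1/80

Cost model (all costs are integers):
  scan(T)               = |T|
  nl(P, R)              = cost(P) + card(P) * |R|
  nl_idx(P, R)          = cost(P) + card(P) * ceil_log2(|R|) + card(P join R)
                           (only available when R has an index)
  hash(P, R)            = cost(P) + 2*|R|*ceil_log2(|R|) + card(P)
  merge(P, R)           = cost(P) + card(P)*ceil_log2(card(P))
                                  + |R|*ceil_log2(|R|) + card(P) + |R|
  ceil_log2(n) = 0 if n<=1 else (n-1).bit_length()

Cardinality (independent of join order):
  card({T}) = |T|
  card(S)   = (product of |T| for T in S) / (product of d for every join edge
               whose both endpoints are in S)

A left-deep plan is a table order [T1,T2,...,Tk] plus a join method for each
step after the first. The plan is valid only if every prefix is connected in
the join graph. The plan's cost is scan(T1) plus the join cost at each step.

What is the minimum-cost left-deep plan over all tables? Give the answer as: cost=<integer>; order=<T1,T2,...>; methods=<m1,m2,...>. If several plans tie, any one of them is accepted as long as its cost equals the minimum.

Selinger DP (subsets sized 1..n):
  {C}: scan cost=60, card=60
  {E}: scan cost=50, card=50
  {B}: scan cost=80, card=80
  {D}: scan cost=500, card=500
  {A}: scan cost=40, card=40
  {CE}: card=60; try (C,nl_idx)→410, (E,hash)→720, (C,hash)→820, (C,merge)→820, (E,merge)→830, (C,nl)→3050 …(+1); best=410 via (C,nl_idx)
  {CD}: card=3000; try (C,hash)→1720, (D,merge)→5480, (C,merge)→5920, (C,nl_idx)→6500, (D,hash)→9120, (D,nl)→30060 …(+1); best=1720 via (C,hash)
  {BE}: card=100; try (B,nl_idx)→500, (E,hash)→760, (B,merge)→1040, (E,merge)→1070, (B,hash)→1220, (B,nl)→4050 …(+1); best=500 via (B,nl_idx)
  {AB}: card=40; try (B,nl_idx)→360, (A,hash)→640, (B,merge)→960, (A,merge)→1000, (B,hash)→1200, (B,nl)→3240 …(+1); best=360 via (B,nl_idx)
  {BCE}: card=120; try (B,nl_idx)→950, (C,nl_idx)→1220, (C,hash)→1320, (B,merge)→1470, (B,hash)→1590, (C,merge)→1720 …(+2); best=950 via (B,nl_idx)
  {CDE}: card=3000; try (E,hash)→5320, (D,merge)→5830, (D,hash)→9470, (D,nl)→30410, (E,merge)→41070, (E,nl)→151720; best=5320 via (E,hash)
  {ABE}: card=50; try (E,merge)→990, (E,hash)→1000, (A,hash)→1080, (A,merge)→1580, (E,nl)→2360, (A,nl)→4500; best=990 via (E,merge)
  {BCDE}: card=6000; try (D,merge)→6910, (B,hash)→9440, (D,hash)→10070, (B,nl_idx)→32320, (B,merge)→44960, (D,nl)→60950 …(+1); best=6910 via (D,merge)
  {ABCE}: card=60; try (C,nl_idx)→1350, (A,hash)→1550, (C,hash)→1760, (C,merge)→1760, (A,merge)→2190, (C,nl)→3990 …(+1); best=1350 via (C,nl_idx)
  {ABCDE}: card=3000; try (D,merge)→6770, (D,hash)→10410, (A,hash)→13390, (D,nl)→31350, (A,merge)→91190, (A,nl)→246910; best=6770 via (D,merge)

cost=6770; order=A,B,E,C,D; methods=nl_idx,merge,nl_idx,merge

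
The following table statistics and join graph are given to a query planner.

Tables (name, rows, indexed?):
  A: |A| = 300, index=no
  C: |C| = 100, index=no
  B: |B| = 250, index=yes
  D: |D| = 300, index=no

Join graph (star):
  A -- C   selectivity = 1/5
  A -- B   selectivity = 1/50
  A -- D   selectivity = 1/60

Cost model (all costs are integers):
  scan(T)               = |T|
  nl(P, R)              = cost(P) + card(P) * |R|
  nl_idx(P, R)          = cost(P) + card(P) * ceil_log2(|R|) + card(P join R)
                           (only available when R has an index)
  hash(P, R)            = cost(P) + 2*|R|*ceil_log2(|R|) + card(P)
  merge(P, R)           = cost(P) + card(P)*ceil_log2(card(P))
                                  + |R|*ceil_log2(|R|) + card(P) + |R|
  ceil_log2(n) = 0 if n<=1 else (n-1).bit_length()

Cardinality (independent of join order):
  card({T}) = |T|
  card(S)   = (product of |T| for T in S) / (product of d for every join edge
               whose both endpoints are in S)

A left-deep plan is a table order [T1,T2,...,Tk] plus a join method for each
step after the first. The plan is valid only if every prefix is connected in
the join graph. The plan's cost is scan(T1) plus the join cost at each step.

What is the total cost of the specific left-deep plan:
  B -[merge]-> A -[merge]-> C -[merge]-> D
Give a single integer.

507300

step 1: scan B: cost=250, card=250
step 2: join A via merge
    card(P join A) = 250*300/(50) = 1500
    cost = 250 + 250*8 + 300*9 + 250 + 300 = 5500
step 3: join C via merge
    card(P join C) = 1500*100/(5) = 30000
    cost = 5500 + 1500*11 + 100*7 + 1500 + 100 = 24300
step 4: join D via merge
    card(P join D) = 30000*300/(60) = 150000
    cost = 24300 + 30000*15 + 300*9 + 30000 + 300 = 507300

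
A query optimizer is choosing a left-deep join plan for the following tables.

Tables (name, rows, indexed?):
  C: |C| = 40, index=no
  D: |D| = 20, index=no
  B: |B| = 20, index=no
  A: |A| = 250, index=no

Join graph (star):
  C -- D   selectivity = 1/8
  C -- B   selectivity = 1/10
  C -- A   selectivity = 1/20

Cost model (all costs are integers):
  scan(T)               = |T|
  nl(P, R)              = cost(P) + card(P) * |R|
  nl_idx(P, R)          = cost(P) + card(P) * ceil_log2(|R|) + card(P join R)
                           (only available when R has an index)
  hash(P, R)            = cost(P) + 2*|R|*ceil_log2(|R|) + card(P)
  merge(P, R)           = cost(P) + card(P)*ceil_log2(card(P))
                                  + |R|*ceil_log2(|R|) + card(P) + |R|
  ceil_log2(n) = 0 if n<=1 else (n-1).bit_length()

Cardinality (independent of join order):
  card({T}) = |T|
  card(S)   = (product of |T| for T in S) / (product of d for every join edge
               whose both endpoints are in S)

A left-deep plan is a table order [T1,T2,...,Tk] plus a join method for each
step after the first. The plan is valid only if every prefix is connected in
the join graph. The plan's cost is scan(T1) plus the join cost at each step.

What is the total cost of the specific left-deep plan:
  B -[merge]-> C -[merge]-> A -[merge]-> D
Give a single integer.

14430

step 1: scan B: cost=20, card=20
step 2: join C via merge
    card(P join C) = 20*40/(10) = 80
    cost = 20 + 20*5 + 40*6 + 20 + 40 = 420
step 3: join A via merge
    card(P join A) = 80*250/(20) = 1000
    cost = 420 + 80*7 + 250*8 + 80 + 250 = 3310
step 4: join D via merge
    card(P join D) = 1000*20/(8) = 2500
    cost = 3310 + 1000*10 + 20*5 + 1000 + 20 = 14430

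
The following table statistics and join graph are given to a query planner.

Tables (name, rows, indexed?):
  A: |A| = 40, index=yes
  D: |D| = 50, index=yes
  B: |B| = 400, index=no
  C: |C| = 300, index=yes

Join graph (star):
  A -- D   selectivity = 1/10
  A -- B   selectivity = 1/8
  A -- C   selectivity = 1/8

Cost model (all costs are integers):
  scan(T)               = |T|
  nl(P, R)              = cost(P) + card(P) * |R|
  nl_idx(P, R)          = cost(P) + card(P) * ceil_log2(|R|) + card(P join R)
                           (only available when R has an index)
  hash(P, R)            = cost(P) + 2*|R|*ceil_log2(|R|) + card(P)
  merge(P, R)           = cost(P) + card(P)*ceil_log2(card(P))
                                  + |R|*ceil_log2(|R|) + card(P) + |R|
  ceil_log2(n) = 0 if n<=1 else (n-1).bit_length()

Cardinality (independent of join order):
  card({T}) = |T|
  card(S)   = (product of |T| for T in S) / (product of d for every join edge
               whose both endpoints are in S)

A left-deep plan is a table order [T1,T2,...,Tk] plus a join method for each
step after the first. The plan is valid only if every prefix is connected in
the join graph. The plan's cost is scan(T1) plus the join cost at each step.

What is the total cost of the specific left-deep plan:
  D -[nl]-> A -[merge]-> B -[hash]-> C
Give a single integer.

step 1: scan D: cost=50, card=50
step 2: join A via nl
    card(P join A) = 50*40/(10) = 200
    cost = 50 + 50*40 = 2050
step 3: join B via merge
    card(P join B) = 200*400/(8) = 10000
    cost = 2050 + 200*8 + 400*9 + 200 + 400 = 7850
step 4: join C via hash
    card(P join C) = 10000*300/(8) = 375000
    cost = 7850 + 2*300*9 + 10000 = 23250

23250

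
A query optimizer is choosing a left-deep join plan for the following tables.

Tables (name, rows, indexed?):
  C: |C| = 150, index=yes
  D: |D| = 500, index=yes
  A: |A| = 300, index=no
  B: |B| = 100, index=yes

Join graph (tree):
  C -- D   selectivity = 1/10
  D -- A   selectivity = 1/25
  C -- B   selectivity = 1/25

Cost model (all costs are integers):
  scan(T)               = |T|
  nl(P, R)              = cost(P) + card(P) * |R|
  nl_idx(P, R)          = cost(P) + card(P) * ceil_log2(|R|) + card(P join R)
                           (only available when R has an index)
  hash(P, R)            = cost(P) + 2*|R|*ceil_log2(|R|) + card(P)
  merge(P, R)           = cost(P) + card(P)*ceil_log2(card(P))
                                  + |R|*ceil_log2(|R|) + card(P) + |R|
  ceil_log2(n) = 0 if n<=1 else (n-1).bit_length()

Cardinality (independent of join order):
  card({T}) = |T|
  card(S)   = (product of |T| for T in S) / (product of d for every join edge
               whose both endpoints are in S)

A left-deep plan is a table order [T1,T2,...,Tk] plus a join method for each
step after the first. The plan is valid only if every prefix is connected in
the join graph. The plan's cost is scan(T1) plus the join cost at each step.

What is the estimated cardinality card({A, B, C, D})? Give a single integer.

360000

Tables in S: A(300), B(100), C(150), D(500)
Edges inside S: C-D(d=10), D-A(d=25), C-B(d=25)
numerator = 300 * 100 * 150 * 500 = 2250000000
denominator = 10 * 25 * 25 = 6250
card(S) = 2250000000 / 6250 = 360000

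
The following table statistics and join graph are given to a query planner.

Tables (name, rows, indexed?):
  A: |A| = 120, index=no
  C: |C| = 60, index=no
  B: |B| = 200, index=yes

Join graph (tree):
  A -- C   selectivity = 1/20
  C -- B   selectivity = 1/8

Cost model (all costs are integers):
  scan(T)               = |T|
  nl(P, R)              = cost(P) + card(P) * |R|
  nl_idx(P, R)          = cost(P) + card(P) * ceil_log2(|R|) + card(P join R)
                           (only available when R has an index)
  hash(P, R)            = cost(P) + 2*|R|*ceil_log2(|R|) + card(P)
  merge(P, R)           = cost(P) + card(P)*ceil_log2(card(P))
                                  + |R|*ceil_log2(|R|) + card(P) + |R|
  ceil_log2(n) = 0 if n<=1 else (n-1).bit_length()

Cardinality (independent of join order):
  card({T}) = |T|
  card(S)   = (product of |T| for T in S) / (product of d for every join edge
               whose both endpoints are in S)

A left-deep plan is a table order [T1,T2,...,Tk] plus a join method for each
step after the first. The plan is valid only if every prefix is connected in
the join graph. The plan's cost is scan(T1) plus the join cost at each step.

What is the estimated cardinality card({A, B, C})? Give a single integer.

Tables in S: A(120), B(200), C(60)
Edges inside S: A-C(d=20), C-B(d=8)
numerator = 120 * 200 * 60 = 1440000
denominator = 20 * 8 = 160
card(S) = 1440000 / 160 = 9000

9000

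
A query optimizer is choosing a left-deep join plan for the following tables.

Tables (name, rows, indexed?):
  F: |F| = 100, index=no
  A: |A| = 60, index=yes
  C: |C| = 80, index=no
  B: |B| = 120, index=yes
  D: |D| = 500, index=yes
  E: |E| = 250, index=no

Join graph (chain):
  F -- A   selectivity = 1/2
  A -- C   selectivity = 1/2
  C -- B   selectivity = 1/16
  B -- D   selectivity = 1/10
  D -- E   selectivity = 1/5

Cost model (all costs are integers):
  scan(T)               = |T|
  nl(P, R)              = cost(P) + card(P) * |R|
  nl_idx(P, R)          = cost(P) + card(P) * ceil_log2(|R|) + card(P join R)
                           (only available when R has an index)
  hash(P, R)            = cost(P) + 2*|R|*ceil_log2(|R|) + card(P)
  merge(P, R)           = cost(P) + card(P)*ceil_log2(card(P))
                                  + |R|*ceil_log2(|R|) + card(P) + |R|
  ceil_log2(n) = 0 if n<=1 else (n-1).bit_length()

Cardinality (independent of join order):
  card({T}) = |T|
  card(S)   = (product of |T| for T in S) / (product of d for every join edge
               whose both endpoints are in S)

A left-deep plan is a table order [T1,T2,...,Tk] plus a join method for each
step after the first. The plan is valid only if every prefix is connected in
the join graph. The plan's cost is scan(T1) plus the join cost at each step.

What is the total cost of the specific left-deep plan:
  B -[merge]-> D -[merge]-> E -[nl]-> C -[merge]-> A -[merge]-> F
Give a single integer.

1272093550

step 1: scan B: cost=120, card=120
step 2: join D via merge
    card(P join D) = 120*500/(10) = 6000
    cost = 120 + 120*7 + 500*9 + 120 + 500 = 6080
step 3: join E via merge
    card(P join E) = 6000*250/(5) = 300000
    cost = 6080 + 6000*13 + 250*8 + 6000 + 250 = 92330
step 4: join C via nl
    card(P join C) = 300000*80/(16) = 1500000
    cost = 92330 + 300000*80 = 24092330
step 5: join A via merge
    card(P join A) = 1500000*60/(2) = 45000000
    cost = 24092330 + 1500000*21 + 60*6 + 1500000 + 60 = 57092750
step 6: join F via merge
    card(P join F) = 45000000*100/(2) = 2250000000
    cost = 57092750 + 45000000*26 + 100*7 + 45000000 + 100 = 1272093550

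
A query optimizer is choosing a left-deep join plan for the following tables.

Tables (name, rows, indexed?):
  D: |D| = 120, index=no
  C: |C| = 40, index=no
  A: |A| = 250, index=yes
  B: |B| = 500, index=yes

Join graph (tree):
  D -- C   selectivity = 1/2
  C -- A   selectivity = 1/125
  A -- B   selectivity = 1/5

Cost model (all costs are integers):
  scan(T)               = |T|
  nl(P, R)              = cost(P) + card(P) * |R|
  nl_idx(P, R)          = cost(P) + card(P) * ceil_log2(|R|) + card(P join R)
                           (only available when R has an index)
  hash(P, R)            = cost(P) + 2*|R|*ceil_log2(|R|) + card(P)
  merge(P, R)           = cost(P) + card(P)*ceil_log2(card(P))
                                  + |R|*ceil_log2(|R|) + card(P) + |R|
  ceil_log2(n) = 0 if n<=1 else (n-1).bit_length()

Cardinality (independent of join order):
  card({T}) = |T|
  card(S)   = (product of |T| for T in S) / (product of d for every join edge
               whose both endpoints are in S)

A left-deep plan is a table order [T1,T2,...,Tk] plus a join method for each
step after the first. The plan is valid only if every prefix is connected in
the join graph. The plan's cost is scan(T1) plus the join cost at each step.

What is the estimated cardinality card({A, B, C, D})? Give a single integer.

480000

Tables in S: A(250), B(500), C(40), D(120)
Edges inside S: D-C(d=2), C-A(d=125), A-B(d=5)
numerator = 250 * 500 * 40 * 120 = 600000000
denominator = 2 * 125 * 5 = 1250
card(S) = 600000000 / 1250 = 480000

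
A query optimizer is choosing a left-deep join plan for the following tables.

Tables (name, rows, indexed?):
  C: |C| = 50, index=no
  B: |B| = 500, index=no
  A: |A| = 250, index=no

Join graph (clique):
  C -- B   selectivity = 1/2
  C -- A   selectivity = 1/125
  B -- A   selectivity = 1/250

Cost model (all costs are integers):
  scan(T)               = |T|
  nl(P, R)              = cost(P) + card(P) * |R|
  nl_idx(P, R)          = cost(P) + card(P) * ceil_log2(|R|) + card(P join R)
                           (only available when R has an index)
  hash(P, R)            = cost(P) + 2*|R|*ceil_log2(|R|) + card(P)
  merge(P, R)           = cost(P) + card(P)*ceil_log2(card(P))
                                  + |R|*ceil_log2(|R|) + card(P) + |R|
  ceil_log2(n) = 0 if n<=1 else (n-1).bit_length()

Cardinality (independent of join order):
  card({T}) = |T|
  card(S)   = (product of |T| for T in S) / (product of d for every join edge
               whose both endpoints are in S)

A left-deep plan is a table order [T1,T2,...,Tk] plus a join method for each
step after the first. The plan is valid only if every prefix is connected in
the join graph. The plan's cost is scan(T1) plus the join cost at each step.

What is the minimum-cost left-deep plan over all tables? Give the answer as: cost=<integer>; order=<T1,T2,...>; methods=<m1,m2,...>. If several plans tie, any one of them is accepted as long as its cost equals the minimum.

Selinger DP (subsets sized 1..n):
  {C}: scan cost=50, card=50
  {B}: scan cost=500, card=500
  {A}: scan cost=250, card=250
  {BC}: card=12500; try (C,hash)→1600, (B,merge)→5400, (C,merge)→5850, (B,hash)→9100, (B,nl)→25050, (C,nl)→25500; best=1600 via (C,hash)
  {AC}: card=100; try (C,hash)→1100, (A,merge)→2650, (C,merge)→2850, (A,hash)→4100, (A,nl)→12550, (C,nl)→12750; best=1100 via (C,hash)
  {AB}: card=500; try (A,hash)→5000, (B,merge)→7500, (A,merge)→7750, (B,hash)→9500, (B,nl)→125250, (A,nl)→125500; best=5000 via (A,hash)
  {ABC}: card=100; try (C,hash)→6100, (B,merge)→6900, (B,hash)→10200, (C,merge)→10350, (A,hash)→18100, (C,nl)→30000 …(+3); best=6100 via (C,hash)

cost=6100; order=B,A,C; methods=hash,hash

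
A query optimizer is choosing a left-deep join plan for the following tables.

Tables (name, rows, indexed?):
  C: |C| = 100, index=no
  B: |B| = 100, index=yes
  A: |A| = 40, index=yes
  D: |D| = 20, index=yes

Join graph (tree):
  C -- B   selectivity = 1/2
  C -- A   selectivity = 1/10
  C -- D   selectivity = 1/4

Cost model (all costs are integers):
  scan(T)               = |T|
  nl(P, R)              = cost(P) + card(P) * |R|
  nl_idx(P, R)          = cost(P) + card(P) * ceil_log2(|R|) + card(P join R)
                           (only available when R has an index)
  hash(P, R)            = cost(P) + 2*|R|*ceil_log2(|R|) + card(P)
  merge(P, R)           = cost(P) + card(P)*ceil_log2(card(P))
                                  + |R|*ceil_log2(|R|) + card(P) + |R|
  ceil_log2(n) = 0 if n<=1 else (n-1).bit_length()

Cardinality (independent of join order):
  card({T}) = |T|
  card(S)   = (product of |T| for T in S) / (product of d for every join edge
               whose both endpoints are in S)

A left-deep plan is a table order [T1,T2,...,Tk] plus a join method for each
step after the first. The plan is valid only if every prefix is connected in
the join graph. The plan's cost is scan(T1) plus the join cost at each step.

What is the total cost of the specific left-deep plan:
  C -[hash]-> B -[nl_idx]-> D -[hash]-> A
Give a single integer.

77080

step 1: scan C: cost=100, card=100
step 2: join B via hash
    card(P join B) = 100*100/(2) = 5000
    cost = 100 + 2*100*7 + 100 = 1600
step 3: join D via nl_idx
    card(P join D) = 5000*20/(4) = 25000
    cost = 1600 + 5000*5 + 25000 = 51600
step 4: join A via hash
    card(P join A) = 25000*40/(10) = 100000
    cost = 51600 + 2*40*6 + 25000 = 77080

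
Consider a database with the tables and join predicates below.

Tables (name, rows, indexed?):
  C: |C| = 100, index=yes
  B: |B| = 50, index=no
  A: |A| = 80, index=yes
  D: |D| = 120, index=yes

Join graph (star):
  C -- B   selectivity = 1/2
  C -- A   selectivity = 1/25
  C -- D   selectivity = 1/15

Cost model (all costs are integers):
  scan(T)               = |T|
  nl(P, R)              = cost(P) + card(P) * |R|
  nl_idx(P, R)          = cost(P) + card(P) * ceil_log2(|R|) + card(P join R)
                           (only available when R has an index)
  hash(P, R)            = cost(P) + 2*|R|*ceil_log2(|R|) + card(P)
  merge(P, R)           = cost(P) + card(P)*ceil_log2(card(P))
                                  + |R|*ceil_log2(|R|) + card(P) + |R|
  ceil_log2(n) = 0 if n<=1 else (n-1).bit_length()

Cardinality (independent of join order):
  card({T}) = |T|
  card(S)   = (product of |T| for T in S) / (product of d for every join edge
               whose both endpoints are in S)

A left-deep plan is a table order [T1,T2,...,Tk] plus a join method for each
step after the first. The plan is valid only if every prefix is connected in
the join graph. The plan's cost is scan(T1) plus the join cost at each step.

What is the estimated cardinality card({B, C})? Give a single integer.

Tables in S: B(50), C(100)
Edges inside S: C-B(d=2)
numerator = 50 * 100 = 5000
denominator = 2 = 2
card(S) = 5000 / 2 = 2500

2500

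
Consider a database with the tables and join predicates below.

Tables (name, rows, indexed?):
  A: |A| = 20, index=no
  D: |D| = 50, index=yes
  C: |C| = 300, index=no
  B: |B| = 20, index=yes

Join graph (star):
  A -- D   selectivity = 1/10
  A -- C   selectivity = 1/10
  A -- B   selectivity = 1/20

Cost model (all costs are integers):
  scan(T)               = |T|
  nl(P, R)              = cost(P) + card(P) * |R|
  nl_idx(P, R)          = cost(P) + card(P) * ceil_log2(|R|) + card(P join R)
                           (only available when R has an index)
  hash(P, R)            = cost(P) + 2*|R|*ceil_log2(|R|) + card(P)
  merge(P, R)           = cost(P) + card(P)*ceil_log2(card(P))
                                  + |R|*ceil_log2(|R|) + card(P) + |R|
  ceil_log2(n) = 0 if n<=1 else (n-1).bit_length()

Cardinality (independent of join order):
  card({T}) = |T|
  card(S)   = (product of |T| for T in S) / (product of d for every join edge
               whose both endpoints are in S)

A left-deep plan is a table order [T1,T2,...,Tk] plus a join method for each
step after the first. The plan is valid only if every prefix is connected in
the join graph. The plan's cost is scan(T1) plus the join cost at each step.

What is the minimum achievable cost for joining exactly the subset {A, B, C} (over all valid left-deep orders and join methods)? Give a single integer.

Selinger DP over subsets of {A,B,C}:
  {A}: scan cost=20, card=20
  {C}: scan cost=300, card=300
  {B}: scan cost=20, card=20
  {AC}: card=600; try (A,hash)→800, (C,merge)→3140, (A,merge)→3420, (C,hash)→5440, (C,nl)→6020, (A,nl)→6300; best=800 via (A,hash)
  {AB}: card=20; try (B,nl_idx)→140, (B,hash)→240, (A,hash)→240, (B,merge)→260, (A,merge)→260, (B,nl)→420 …(+1); best=140 via (B,nl_idx)
  {ABC}: card=600; try (B,hash)→1600, (C,merge)→3260, (B,nl_idx)→4400, (C,hash)→5560, (C,nl)→6140, (B,merge)→7520 …(+1); best=1600 via (B,hash)

1600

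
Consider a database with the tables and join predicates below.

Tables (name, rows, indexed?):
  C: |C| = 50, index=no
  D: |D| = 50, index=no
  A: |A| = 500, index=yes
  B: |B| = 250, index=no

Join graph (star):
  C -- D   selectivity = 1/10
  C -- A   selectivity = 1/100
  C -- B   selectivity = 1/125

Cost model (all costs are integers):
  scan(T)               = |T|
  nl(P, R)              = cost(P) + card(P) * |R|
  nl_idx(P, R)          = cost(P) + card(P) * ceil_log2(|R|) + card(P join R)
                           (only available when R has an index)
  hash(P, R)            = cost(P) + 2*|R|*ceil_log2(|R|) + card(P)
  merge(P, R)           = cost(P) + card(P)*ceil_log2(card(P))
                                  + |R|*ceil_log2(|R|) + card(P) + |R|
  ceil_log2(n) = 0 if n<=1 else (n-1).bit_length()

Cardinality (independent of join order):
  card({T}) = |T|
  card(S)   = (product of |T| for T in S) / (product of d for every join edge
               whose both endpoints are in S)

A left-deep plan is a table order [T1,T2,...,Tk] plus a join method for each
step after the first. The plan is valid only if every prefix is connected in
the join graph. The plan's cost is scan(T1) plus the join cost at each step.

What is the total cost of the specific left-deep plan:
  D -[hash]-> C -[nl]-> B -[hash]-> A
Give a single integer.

72700

step 1: scan D: cost=50, card=50
step 2: join C via hash
    card(P join C) = 50*50/(10) = 250
    cost = 50 + 2*50*6 + 50 = 700
step 3: join B via nl
    card(P join B) = 250*250/(125) = 500
    cost = 700 + 250*250 = 63200
step 4: join A via hash
    card(P join A) = 500*500/(100) = 2500
    cost = 63200 + 2*500*9 + 500 = 72700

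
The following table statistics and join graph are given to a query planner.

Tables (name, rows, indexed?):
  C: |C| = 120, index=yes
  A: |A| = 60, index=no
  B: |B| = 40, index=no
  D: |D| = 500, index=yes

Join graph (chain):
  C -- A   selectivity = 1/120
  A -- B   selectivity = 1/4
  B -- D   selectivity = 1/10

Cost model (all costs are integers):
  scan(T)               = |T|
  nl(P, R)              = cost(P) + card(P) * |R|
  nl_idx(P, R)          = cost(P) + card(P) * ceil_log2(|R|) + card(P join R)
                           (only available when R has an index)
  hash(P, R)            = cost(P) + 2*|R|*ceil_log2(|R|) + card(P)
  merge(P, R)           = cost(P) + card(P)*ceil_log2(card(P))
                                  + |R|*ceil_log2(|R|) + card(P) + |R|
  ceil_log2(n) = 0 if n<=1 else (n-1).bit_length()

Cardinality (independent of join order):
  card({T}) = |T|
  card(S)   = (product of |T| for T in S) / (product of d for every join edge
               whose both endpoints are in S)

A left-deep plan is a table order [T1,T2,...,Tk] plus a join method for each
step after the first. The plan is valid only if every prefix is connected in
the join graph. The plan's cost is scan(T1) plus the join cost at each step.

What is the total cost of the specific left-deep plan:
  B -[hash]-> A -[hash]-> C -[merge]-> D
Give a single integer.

14680

step 1: scan B: cost=40, card=40
step 2: join A via hash
    card(P join A) = 40*60/(4) = 600
    cost = 40 + 2*60*6 + 40 = 800
step 3: join C via hash
    card(P join C) = 600*120/(120) = 600
    cost = 800 + 2*120*7 + 600 = 3080
step 4: join D via merge
    card(P join D) = 600*500/(10) = 30000
    cost = 3080 + 600*10 + 500*9 + 600 + 500 = 14680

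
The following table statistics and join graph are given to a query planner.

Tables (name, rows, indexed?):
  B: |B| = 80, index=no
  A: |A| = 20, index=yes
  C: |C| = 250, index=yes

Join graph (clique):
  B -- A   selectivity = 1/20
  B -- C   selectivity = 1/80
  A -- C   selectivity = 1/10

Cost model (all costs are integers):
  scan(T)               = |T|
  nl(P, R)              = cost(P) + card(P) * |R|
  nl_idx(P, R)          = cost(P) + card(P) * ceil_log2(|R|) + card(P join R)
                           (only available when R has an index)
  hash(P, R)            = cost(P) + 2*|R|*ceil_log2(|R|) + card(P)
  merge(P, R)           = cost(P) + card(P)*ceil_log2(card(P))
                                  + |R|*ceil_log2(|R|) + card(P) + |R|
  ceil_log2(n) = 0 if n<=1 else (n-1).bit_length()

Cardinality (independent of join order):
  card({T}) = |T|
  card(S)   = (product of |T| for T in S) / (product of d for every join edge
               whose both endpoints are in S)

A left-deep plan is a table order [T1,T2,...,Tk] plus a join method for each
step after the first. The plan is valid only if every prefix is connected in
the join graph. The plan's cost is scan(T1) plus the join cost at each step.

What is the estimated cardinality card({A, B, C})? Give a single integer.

Tables in S: A(20), B(80), C(250)
Edges inside S: B-A(d=20), B-C(d=80), A-C(d=10)
numerator = 20 * 80 * 250 = 400000
denominator = 20 * 80 * 10 = 16000
card(S) = 400000 / 16000 = 25

25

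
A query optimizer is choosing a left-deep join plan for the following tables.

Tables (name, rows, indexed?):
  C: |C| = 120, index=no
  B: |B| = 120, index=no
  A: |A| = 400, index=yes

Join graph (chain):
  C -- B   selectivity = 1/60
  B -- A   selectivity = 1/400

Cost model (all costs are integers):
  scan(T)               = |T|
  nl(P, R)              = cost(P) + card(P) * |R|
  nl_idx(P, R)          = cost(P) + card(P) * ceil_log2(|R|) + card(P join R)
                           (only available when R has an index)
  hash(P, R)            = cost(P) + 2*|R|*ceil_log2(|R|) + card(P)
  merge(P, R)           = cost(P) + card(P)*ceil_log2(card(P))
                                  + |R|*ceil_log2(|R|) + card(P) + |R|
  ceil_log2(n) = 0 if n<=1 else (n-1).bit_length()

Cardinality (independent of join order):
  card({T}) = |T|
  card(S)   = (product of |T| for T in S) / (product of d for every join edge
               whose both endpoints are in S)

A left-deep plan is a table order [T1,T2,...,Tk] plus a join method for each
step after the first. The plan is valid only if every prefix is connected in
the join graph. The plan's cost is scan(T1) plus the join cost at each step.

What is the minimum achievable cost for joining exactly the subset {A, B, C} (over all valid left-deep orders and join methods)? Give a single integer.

3120

Selinger DP over subsets of {A,B,C}:
  {C}: scan cost=120, card=120
  {B}: scan cost=120, card=120
  {A}: scan cost=400, card=400
  {BC}: card=240; try (C,hash)→1920, (B,hash)→1920, (C,merge)→2040, (B,merge)→2040, (C,nl)→14520, (B,nl)→14520; best=1920 via (C,hash)
  {AB}: card=120; try (A,nl_idx)→1320, (B,hash)→2480, (A,merge)→5080, (B,merge)→5360, (A,hash)→7440, (A,nl)→48120 …(+1); best=1320 via (A,nl_idx)
  {ABC}: card=240; try (C,hash)→3120, (C,merge)→3240, (A,nl_idx)→4320, (A,merge)→8080, (A,hash)→9360, (C,nl)→15720 …(+1); best=3120 via (C,hash)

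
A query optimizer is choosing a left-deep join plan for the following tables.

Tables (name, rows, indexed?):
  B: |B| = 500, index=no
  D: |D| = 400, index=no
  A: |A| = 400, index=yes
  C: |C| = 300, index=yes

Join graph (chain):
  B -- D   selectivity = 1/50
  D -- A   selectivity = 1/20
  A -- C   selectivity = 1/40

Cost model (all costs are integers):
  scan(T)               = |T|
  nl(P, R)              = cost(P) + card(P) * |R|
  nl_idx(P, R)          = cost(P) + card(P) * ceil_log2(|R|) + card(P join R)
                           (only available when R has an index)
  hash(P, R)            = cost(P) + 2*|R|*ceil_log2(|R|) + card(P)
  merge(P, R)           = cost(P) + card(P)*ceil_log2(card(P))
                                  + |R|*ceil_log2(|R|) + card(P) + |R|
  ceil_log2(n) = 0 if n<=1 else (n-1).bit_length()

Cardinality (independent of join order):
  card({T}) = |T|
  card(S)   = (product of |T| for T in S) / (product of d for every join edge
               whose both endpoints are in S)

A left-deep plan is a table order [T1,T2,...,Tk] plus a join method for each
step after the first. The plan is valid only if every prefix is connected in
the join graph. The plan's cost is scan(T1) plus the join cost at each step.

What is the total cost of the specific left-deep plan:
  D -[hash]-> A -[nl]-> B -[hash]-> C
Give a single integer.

step 1: scan D: cost=400, card=400
step 2: join A via hash
    card(P join A) = 400*400/(20) = 8000
    cost = 400 + 2*400*9 + 400 = 8000
step 3: join B via nl
    card(P join B) = 8000*500/(50) = 80000
    cost = 8000 + 8000*500 = 4008000
step 4: join C via hash
    card(P join C) = 80000*300/(40) = 600000
    cost = 4008000 + 2*300*9 + 80000 = 4093400

4093400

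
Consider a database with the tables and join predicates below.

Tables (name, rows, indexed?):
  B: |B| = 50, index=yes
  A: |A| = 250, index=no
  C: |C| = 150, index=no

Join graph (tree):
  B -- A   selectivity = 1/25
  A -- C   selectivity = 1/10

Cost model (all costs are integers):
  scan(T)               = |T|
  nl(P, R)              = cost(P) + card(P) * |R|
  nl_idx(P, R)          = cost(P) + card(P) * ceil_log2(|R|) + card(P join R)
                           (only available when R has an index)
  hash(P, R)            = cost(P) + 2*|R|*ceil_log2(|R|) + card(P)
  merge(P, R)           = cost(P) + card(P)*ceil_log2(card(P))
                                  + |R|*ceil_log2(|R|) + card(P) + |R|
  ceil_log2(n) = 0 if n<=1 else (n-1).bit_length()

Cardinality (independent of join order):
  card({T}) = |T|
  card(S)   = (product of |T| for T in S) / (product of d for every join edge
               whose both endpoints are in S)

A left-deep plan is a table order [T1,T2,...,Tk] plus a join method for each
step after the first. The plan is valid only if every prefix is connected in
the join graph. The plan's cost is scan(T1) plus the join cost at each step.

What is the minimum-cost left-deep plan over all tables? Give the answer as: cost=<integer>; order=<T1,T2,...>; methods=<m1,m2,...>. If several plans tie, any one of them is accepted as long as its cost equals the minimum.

cost=4000; order=A,B,C; methods=hash,hash

Selinger DP (subsets sized 1..n):
  {B}: scan cost=50, card=50
  {A}: scan cost=250, card=250
  {C}: scan cost=150, card=150
  {AB}: card=500; try (B,hash)→1100, (B,nl_idx)→2250, (A,merge)→2650, (B,merge)→2850, (A,hash)→4100, (A,nl)→12550 …(+1); best=1100 via (B,hash)
  {AC}: card=3750; try (C,hash)→2900, (A,merge)→3750, (C,merge)→3850, (A,hash)→4300, (A,nl)→37650, (C,nl)→37750; best=2900 via (C,hash)
  {ABC}: card=7500; try (C,hash)→4000, (B,hash)→7250, (C,merge)→7450, (B,nl_idx)→32900, (B,merge)→52000, (C,nl)→76100 …(+1); best=4000 via (C,hash)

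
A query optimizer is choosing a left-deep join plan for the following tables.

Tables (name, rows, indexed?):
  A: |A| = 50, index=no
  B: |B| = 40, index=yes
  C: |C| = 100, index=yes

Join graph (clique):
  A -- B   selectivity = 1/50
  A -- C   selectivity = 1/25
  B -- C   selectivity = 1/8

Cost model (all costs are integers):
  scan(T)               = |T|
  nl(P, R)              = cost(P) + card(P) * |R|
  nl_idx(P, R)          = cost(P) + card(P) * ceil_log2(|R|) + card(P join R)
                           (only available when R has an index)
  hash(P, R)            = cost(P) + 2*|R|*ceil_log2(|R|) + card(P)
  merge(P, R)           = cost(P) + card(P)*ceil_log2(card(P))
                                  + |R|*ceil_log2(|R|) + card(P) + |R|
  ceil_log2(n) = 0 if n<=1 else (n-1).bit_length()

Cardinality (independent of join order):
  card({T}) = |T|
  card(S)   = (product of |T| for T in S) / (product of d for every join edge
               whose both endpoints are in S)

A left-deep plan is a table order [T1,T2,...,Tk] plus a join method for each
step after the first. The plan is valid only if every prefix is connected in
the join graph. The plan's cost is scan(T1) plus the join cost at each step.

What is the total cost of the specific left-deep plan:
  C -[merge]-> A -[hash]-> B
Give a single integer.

1930

step 1: scan C: cost=100, card=100
step 2: join A via merge
    card(P join A) = 100*50/(25) = 200
    cost = 100 + 100*7 + 50*6 + 100 + 50 = 1250
step 3: join B via hash
    card(P join B) = 200*40/(50*8) = 20
    cost = 1250 + 2*40*6 + 200 = 1930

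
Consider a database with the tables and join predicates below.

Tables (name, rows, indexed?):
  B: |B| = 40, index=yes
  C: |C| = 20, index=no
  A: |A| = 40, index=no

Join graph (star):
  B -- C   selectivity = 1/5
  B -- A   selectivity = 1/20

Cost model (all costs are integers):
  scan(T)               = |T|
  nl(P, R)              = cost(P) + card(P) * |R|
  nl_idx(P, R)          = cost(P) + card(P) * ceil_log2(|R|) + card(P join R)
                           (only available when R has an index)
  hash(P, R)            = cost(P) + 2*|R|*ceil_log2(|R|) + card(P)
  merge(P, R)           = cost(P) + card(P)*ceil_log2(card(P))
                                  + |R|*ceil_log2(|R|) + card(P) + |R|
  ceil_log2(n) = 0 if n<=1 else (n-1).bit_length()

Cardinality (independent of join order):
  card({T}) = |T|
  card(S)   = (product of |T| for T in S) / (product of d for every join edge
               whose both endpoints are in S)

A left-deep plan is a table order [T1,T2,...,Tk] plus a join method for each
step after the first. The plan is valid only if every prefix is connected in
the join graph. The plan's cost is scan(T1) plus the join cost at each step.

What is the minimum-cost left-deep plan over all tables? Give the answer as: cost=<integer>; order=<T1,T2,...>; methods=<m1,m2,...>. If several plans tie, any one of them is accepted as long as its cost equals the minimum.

Selinger DP (subsets sized 1..n):
  {B}: scan cost=40, card=40
  {C}: scan cost=20, card=20
  {A}: scan cost=40, card=40
  {BC}: card=160; try (C,hash)→280, (B,nl_idx)→300, (B,merge)→420, (C,merge)→440, (B,hash)→520, (B,nl)→820 …(+1); best=280 via (C,hash)
  {AB}: card=80; try (B,nl_idx)→360, (B,hash)→560, (A,hash)→560, (B,merge)→600, (A,merge)→600, (B,nl)→1640 …(+1); best=360 via (B,nl_idx)
  {ABC}: card=320; try (C,hash)→640, (A,hash)→920, (C,merge)→1120, (C,nl)→1960, (A,merge)→2000, (A,nl)→6680; best=640 via (C,hash)

cost=640; order=A,B,C; methods=nl_idx,hash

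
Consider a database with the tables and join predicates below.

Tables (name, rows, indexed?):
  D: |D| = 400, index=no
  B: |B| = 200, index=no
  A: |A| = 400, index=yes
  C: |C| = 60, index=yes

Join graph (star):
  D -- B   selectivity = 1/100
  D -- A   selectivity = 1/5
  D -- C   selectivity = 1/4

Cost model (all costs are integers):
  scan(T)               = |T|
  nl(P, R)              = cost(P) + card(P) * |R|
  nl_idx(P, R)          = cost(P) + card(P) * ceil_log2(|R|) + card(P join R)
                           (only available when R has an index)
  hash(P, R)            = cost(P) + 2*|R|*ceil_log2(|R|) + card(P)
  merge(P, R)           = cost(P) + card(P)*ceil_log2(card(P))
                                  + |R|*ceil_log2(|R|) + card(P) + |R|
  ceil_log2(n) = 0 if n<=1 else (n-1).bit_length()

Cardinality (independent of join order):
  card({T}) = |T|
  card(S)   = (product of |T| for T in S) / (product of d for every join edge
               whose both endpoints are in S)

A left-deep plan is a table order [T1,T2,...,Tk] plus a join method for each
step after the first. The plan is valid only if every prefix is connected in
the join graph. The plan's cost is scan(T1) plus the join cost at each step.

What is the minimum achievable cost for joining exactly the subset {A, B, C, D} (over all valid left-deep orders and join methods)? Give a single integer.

Selinger DP over subsets of {A,B,C,D}:
  {D}: scan cost=400, card=400
  {B}: scan cost=200, card=200
  {A}: scan cost=400, card=400
  {C}: scan cost=60, card=60
  {BD}: card=800; try (B,hash)→4000, (D,merge)→6000, (B,merge)→6200, (D,hash)→7600, (D,nl)→80200, (B,nl)→80400; best=4000 via (B,hash)
  {AD}: card=32000; try (D,hash)→8000, (A,hash)→8000, (D,merge)→8400, (A,merge)→8400, (A,nl_idx)→36000, (D,nl)→160400 …(+1); best=8000 via (D,hash)
  {CD}: card=6000; try (C,hash)→1520, (D,merge)→4480, (C,merge)→4820, (D,hash)→7320, (C,nl_idx)→8800, (D,nl)→24060 …(+1); best=1520 via (C,hash)
  {ABD}: card=64000; try (A,hash)→12000, (A,merge)→16800, (B,hash)→43200, (A,nl_idx)→75200, (A,nl)→324000, (B,merge)→521800 …(+1); best=12000 via (A,hash)
  {BCD}: card=12000; try (C,hash)→5520, (B,hash)→10720, (C,merge)→13220, (C,nl_idx)→20800, (C,nl)→52000, (B,merge)→87320 …(+1); best=5520 via (C,hash)
  {ACD}: card=480000; try (A,hash)→14720, (C,hash)→40720, (A,merge)→89520, (C,merge)→520420, (A,nl_idx)→535520, (C,nl_idx)→680000 …(+2); best=14720 via (A,hash)
  {ABCD}: card=960000; try (A,hash)→24720, (C,hash)→76720, (A,merge)→189520, (B,hash)→497920, (A,nl_idx)→1073520, (C,merge)→1100420 …(+5); best=24720 via (A,hash)

24720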